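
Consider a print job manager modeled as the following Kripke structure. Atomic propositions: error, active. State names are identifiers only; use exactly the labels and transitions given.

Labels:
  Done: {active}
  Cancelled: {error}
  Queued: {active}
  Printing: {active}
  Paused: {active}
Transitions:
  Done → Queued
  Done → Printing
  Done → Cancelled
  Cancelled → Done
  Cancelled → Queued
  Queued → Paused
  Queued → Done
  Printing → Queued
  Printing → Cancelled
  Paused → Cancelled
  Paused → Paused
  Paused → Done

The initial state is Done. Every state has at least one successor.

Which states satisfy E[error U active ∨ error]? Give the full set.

{Done, Cancelled, Queued, Printing, Paused}

States satisfying error: {Cancelled}.
States satisfying active ∨ error: {Done, Cancelled, Queued, Printing, Paused}.
States satisfying E[error U active ∨ error]: {Done, Cancelled, Queued, Printing, Paused}.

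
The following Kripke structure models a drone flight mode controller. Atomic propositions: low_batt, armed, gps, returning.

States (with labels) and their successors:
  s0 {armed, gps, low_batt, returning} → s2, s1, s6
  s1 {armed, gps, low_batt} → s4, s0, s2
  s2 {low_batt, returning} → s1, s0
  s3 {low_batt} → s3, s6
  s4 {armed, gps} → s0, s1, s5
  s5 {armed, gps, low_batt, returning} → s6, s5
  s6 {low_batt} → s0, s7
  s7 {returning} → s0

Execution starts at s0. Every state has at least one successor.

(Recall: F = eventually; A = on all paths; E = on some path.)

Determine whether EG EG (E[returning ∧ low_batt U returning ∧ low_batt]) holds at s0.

Yes

States satisfying EG EG (E[returning ∧ low_batt U returning ∧ low_batt]): {s0, s2, s5}.
s0 ∈ Sat(EG EG (E[returning ∧ low_batt U returning ∧ low_batt])).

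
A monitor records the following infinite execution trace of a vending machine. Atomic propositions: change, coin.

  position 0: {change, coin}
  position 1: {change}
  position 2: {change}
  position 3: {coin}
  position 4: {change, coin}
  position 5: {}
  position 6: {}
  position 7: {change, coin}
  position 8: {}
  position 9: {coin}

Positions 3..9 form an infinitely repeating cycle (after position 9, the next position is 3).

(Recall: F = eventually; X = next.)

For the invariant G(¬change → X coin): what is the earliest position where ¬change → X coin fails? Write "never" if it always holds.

Check ¬change → X coin at each position in order: 0 ✓, 1 ✓, 2 ✓, 3 ✓, 4 ✓.
At position 5 the labels are {} and the next position 6 has {}, so ¬change → X coin is false there. This is the first violation.

5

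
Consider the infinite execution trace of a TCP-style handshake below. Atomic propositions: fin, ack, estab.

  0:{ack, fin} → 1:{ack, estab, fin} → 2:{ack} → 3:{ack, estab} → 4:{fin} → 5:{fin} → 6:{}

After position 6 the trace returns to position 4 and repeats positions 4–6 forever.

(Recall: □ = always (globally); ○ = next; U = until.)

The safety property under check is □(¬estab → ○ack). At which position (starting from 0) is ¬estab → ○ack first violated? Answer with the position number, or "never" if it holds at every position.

Check ¬estab → ○ack at each position in order: 0 ✓, 1 ✓, 2 ✓, 3 ✓.
At position 4 the labels are {fin} and the next position 5 has {fin}, so ¬estab → ○ack is false there. This is the first violation.

4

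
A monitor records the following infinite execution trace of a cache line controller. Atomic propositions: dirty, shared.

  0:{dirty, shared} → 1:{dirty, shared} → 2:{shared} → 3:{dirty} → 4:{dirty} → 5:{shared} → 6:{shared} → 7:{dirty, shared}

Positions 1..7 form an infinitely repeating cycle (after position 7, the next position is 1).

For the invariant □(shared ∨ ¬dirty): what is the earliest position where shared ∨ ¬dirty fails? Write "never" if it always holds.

3

Check shared ∨ ¬dirty at each position in order: 0 ✓, 1 ✓, 2 ✓.
At position 3 the labels are {dirty}, so shared ∨ ¬dirty is false there. This is the first violation.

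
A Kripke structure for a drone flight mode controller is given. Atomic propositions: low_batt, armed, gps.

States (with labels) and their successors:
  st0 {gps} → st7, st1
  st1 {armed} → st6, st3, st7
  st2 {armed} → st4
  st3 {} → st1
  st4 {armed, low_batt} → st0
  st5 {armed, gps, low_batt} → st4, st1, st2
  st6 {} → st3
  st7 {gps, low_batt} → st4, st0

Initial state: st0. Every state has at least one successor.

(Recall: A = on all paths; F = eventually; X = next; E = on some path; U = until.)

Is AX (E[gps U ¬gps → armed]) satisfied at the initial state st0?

Holds

States satisfying E[gps U ¬gps → armed]: {st0, st1, st2, st4, st5, st7}.
States satisfying AX (E[gps U ¬gps → armed]): {st0, st2, st3, st4, st5, st7}.
st0 ∈ Sat(AX (E[gps U ¬gps → armed])).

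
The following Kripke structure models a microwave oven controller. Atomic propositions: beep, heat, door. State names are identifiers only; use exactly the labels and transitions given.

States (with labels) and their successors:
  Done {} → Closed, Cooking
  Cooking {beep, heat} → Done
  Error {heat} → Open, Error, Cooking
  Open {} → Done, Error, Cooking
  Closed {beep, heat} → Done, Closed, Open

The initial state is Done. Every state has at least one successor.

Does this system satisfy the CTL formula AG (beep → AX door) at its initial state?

No

States satisfying beep → AX door: {Done, Error, Open}.
States satisfying AG (beep → AX door): ∅.
Closed is reachable from Done and violates beep → AX door, so AG fails at Done.
Done ∉ Sat(AG (beep → AX door)).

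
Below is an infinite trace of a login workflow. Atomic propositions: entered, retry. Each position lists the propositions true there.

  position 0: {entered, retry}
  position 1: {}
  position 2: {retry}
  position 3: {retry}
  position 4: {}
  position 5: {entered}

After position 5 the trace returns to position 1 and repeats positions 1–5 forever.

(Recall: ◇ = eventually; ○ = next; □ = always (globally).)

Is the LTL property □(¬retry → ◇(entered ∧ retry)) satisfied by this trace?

¬retry → ◇(entered ∧ retry) must hold at every position from 0 onward. It fails at position 1, so □(¬retry → ◇(entered ∧ retry)) is false.
Positions where ¬retry holds: 1, 4, 5.
Check ◇(entered ∧ retry) at each: 1→fails, 4→fails, 5→fails.

Does not hold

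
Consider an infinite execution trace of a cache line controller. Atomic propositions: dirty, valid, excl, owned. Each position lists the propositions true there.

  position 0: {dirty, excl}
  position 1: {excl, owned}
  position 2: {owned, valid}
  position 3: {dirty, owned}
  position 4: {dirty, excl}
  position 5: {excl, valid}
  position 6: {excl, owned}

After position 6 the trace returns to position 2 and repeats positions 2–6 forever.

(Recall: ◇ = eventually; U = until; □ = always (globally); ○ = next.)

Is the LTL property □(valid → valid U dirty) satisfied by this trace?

Violated

valid → valid U dirty must hold at every position from 0 onward. It fails at position 5, so □(valid → valid U dirty) is false.
Positions where valid holds: 2, 5.
Check valid U dirty at each: 2→ok, 5→fails.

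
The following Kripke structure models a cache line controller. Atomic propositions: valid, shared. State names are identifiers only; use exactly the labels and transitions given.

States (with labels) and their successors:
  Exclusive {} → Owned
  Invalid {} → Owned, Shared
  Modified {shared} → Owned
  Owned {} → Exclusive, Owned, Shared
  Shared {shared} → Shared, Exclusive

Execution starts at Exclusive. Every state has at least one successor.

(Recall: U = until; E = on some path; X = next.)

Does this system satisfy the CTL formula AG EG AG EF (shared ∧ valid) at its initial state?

No

States satisfying EG AG EF (shared ∧ valid): ∅.
States satisfying AG EG AG EF (shared ∧ valid): ∅.
Exclusive is reachable from Exclusive and violates EG AG EF (shared ∧ valid), so AG fails at Exclusive.
Exclusive ∉ Sat(AG EG AG EF (shared ∧ valid)).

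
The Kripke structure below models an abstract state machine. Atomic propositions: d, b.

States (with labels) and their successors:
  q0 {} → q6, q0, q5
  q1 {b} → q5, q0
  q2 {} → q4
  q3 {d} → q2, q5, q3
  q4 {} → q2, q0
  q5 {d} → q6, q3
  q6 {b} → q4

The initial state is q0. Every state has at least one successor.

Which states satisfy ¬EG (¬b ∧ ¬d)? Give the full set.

{q1, q3, q5, q6}

States satisfying ¬b ∧ ¬d: {q0, q2, q4}.
States satisfying EG (¬b ∧ ¬d): {q0, q2, q4}.
States satisfying ¬EG (¬b ∧ ¬d): {q1, q3, q5, q6}.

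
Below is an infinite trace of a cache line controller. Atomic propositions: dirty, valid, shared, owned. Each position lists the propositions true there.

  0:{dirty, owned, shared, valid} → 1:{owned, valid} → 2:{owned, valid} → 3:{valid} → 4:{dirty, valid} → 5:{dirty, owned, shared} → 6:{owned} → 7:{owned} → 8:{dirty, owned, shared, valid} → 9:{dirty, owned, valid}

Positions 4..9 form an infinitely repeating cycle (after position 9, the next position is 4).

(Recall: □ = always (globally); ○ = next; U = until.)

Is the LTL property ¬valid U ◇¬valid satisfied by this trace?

Walking from position 0: ◇¬valid first holds at position 0, and ¬valid holds at every earlier position along the way, so ¬valid U ◇¬valid holds.

Yes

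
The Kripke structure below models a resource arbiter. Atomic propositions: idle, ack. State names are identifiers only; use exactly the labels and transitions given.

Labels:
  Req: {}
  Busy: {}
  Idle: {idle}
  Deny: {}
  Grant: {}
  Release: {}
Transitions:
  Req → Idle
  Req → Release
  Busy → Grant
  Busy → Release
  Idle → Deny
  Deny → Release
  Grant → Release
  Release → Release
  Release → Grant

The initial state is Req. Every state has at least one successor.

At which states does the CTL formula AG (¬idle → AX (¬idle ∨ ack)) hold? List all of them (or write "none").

States satisfying ¬idle → AX (¬idle ∨ ack): {Busy, Idle, Deny, Grant, Release}.
States satisfying AG (¬idle → AX (¬idle ∨ ack)): {Busy, Idle, Deny, Grant, Release}.

{Busy, Idle, Deny, Grant, Release}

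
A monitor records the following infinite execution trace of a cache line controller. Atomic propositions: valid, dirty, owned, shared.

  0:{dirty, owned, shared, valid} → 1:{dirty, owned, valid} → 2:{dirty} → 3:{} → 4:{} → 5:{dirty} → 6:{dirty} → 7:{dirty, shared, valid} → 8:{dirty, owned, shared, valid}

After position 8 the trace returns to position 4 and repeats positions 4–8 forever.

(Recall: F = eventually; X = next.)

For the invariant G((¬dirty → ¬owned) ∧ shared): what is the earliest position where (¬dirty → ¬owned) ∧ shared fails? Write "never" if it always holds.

1

Check (¬dirty → ¬owned) ∧ shared at each position in order: 0 ✓.
At position 1 the labels are {dirty, owned, valid}, so (¬dirty → ¬owned) ∧ shared is false there. This is the first violation.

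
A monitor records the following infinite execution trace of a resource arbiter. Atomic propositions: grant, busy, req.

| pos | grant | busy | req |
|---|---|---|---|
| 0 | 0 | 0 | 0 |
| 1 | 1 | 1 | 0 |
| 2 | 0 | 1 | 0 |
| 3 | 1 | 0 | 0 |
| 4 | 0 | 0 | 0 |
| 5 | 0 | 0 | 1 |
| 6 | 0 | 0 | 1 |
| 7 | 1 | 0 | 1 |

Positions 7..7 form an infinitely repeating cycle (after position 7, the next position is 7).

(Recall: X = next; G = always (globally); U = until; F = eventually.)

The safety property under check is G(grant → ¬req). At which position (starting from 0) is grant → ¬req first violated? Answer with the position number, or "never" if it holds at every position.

7

Check grant → ¬req at each position in order: 0 ✓, 1 ✓, 2 ✓, 3 ✓, 4 ✓, 5 ✓, 6 ✓.
At position 7 the labels are {grant, req}, so grant → ¬req is false there. This is the first violation.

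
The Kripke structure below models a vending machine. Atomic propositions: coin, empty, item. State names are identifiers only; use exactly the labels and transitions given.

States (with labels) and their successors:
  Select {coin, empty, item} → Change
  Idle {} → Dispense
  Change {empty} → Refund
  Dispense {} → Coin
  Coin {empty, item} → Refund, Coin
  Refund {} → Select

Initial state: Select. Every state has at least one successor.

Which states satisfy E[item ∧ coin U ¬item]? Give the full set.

States satisfying item ∧ coin: {Select}.
States satisfying ¬item: {Idle, Change, Dispense, Refund}.
States satisfying E[item ∧ coin U ¬item]: {Select, Idle, Change, Dispense, Refund}.

{Select, Idle, Change, Dispense, Refund}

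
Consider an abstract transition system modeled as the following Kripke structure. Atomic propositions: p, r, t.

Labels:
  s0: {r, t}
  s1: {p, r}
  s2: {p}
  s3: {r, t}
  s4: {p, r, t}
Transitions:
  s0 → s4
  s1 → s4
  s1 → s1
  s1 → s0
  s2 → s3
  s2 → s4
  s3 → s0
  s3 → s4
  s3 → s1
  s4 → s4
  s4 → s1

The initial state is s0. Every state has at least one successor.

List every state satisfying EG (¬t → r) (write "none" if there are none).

{s0, s1, s3, s4}

States satisfying ¬t → r: {s0, s1, s3, s4}.
States satisfying EG (¬t → r): {s0, s1, s3, s4}.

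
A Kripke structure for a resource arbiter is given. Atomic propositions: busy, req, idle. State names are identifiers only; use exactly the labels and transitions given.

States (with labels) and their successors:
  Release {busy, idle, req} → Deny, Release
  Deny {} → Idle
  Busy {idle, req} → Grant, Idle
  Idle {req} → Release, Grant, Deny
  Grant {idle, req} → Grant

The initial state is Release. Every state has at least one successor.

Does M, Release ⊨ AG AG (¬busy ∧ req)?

Does not hold

States satisfying AG (¬busy ∧ req): {Grant}.
States satisfying AG AG (¬busy ∧ req): {Grant}.
Deny is reachable from Release and violates AG (¬busy ∧ req), so AG fails at Release.
Release ∉ Sat(AG AG (¬busy ∧ req)).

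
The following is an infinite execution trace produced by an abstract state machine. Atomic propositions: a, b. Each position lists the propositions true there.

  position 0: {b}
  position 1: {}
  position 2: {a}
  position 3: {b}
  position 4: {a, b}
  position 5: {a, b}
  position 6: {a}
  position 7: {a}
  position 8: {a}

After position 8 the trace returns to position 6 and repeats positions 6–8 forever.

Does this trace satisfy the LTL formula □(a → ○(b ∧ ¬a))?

No

a → ○(b ∧ ¬a) must hold at every position from 0 onward. It fails at position 4, so □(a → ○(b ∧ ¬a)) is false.
Positions where a holds: 2, 4, 5, 6, 7, 8.
Check ○(b ∧ ¬a) at each: 2→ok, 4→fails, 5→fails, 6→fails, 7→fails, 8→fails.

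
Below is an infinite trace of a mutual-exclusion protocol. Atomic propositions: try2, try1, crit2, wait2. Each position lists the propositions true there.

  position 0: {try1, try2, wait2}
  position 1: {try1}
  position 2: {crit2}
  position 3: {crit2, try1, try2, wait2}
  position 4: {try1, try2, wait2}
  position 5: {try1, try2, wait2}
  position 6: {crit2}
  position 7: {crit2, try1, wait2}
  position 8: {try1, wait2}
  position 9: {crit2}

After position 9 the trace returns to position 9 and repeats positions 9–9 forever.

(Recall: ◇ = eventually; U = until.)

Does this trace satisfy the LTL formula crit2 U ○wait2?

Violated

Walking from position 0: at position 0, ○wait2 has not yet held and crit2 fails, so crit2 U ○wait2 is false.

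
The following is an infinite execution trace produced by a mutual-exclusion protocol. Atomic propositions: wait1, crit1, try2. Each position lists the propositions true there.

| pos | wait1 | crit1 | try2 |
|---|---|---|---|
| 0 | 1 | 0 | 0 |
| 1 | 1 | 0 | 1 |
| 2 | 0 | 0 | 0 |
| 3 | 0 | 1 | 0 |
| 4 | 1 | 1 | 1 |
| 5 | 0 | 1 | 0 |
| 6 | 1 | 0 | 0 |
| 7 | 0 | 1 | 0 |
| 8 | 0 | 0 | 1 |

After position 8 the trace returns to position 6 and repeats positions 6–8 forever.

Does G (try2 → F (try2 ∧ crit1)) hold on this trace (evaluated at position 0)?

try2 → F (try2 ∧ crit1) must hold at every position from 0 onward. It fails at position 8, so G (try2 → F (try2 ∧ crit1)) is false.
Positions where try2 holds: 1, 4, 8.
Check F (try2 ∧ crit1) at each: 1→ok, 4→ok, 8→fails.

No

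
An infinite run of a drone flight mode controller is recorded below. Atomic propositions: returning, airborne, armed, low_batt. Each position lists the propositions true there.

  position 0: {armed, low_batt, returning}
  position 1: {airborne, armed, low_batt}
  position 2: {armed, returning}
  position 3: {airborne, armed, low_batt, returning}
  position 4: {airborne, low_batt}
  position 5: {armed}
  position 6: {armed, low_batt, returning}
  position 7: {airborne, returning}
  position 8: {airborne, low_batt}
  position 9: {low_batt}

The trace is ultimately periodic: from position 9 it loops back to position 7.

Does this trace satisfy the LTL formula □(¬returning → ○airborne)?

¬returning → ○airborne must hold at every position from 0 onward. It fails at position 1, so □(¬returning → ○airborne) is false.
Positions where ¬returning holds: 1, 4, 5, 8, 9.
Check ○airborne at each: 1→fails, 4→fails, 5→fails, 8→fails, 9→ok.

No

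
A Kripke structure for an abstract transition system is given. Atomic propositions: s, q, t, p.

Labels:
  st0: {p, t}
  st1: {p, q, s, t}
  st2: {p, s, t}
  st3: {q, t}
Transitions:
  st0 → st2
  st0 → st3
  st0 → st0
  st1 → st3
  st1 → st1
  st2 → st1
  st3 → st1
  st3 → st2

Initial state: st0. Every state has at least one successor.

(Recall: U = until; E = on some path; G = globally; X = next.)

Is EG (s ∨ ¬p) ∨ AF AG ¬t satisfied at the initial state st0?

States satisfying s ∨ ¬p: {st1, st2, st3}.
States satisfying EG (s ∨ ¬p): {st1, st2, st3}.
States satisfying AG ¬t: ∅.
States satisfying AF AG ¬t: ∅.
States satisfying EG (s ∨ ¬p) ∨ AF AG ¬t: {st1, st2, st3}.
st0 ∉ Sat(EG (s ∨ ¬p) ∨ AF AG ¬t).

No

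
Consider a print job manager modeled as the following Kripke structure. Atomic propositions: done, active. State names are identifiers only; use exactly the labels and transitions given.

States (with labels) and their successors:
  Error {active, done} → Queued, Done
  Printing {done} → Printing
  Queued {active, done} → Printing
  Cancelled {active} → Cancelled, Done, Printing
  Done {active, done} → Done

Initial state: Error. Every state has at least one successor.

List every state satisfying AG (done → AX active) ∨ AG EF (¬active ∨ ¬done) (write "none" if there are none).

States satisfying done → AX active: {Error, Cancelled, Done}.
States satisfying AG (done → AX active): {Done}.
States satisfying EF (¬active ∨ ¬done): {Error, Printing, Queued, Cancelled}.
States satisfying AG EF (¬active ∨ ¬done): {Printing, Queued}.
States satisfying AG (done → AX active) ∨ AG EF (¬active ∨ ¬done): {Printing, Queued, Done}.

{Printing, Queued, Done}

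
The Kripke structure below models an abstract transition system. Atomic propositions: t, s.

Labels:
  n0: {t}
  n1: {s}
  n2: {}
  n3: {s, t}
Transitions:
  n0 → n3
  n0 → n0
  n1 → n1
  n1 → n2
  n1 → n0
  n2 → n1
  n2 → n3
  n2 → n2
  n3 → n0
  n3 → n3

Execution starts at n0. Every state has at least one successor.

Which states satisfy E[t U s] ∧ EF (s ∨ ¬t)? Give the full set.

{n0, n1, n3}

States satisfying t: {n0, n3}.
States satisfying s: {n1, n3}.
States satisfying E[t U s]: {n0, n1, n3}.
States satisfying s ∨ ¬t: {n1, n2, n3}.
States satisfying EF (s ∨ ¬t): {n0, n1, n2, n3}.
States satisfying E[t U s] ∧ EF (s ∨ ¬t): {n0, n1, n3}.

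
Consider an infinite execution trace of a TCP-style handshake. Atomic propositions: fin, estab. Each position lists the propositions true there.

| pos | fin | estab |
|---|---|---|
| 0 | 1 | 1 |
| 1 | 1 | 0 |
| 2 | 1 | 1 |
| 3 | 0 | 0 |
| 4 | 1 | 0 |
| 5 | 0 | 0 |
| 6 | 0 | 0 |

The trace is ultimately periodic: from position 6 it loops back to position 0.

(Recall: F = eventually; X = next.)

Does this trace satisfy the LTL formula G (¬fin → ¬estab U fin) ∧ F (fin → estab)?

Satisfied

¬fin → ¬estab U fin holds at every position 0..6, and those are all positions ever visited, so G (¬fin → ¬estab U fin) holds.
Positions where ¬fin holds: 3, 5, 6.
Check ¬estab U fin at each: 3→ok, 5→ok, 6→ok.
fin → estab holds at position 0, which is reachable from 0, so F (fin → estab) holds.
At position 0: G (¬fin → ¬estab U fin) is true; F (fin → estab) is true; so G (¬fin → ¬estab U fin) ∧ F (fin → estab) is true.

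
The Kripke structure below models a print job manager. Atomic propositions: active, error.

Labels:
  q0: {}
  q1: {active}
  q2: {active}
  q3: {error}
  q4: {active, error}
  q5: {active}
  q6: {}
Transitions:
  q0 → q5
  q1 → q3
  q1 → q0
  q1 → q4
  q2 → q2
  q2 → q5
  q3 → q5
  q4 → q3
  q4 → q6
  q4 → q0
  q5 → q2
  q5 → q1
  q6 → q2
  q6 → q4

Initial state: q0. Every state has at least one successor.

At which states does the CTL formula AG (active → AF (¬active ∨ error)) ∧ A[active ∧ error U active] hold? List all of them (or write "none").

States satisfying active → AF (¬active ∨ error): {q0, q1, q3, q4, q6}.
States satisfying AG (active → AF (¬active ∨ error)): ∅.
States satisfying active ∧ error: {q4}.
States satisfying active: {q1, q2, q4, q5}.
States satisfying A[active ∧ error U active]: {q1, q2, q4, q5}.
States satisfying AG (active → AF (¬active ∨ error)) ∧ A[active ∧ error U active]: ∅.

none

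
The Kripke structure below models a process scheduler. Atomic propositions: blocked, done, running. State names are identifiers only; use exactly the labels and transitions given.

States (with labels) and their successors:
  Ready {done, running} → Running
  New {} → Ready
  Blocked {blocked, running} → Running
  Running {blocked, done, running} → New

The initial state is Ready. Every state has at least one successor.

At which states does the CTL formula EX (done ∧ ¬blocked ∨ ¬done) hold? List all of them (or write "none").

States satisfying done ∧ ¬blocked ∨ ¬done: {Ready, New, Blocked}.
States satisfying EX (done ∧ ¬blocked ∨ ¬done): {New, Running}.

{New, Running}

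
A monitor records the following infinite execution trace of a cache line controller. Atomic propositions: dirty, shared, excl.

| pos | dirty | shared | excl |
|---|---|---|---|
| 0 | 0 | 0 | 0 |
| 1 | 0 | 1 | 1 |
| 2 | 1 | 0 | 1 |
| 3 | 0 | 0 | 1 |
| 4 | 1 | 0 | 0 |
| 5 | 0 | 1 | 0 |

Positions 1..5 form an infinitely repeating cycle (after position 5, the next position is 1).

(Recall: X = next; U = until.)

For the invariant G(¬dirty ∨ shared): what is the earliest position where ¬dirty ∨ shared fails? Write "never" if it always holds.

Check ¬dirty ∨ shared at each position in order: 0 ✓, 1 ✓.
At position 2 the labels are {dirty, excl}, so ¬dirty ∨ shared is false there. This is the first violation.

2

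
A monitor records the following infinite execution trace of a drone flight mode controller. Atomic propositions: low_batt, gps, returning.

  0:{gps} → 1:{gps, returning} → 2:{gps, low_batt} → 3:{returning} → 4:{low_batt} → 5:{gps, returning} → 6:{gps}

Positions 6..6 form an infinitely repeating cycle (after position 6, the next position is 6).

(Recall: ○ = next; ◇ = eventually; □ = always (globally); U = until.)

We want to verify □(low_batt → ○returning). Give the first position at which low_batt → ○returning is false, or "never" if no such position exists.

low_batt → ○returning holds at every position 0..6, and those are all the positions the trace ever visits, so the invariant □(low_batt → ○returning) is never violated.

never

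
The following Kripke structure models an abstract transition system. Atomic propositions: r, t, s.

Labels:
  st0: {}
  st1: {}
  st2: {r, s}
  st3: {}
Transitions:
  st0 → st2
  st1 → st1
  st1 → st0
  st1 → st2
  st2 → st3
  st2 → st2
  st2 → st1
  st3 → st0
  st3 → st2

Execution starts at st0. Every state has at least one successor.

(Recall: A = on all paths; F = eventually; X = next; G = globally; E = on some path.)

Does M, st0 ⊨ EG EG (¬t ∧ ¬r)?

No

States satisfying EG (¬t ∧ ¬r): {st1}.
States satisfying EG EG (¬t ∧ ¬r): {st1}.
No suitable path/successor from st0 witnesses the formula.
st0 ∉ Sat(EG EG (¬t ∧ ¬r)).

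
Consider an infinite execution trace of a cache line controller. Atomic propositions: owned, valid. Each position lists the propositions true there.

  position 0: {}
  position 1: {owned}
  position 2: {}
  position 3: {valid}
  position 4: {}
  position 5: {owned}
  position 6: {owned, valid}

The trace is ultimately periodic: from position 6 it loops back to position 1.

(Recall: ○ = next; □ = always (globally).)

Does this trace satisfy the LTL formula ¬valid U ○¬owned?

Holds

Walking from position 0: ○¬owned first holds at position 1, and ¬valid holds at every earlier position along the way, so ¬valid U ○¬owned holds.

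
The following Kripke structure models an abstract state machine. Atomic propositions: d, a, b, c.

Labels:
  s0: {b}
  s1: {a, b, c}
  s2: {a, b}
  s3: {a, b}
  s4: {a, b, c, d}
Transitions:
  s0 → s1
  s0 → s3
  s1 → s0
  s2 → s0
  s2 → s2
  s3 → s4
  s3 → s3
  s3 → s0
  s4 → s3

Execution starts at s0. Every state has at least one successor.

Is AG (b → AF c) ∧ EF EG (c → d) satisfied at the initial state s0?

Does not hold

States satisfying b → AF c: {s1, s4}.
States satisfying AG (b → AF c): ∅.
States satisfying EG (c → d): {s0, s2, s3, s4}.
States satisfying EF EG (c → d): {s0, s1, s2, s3, s4}.
States satisfying AG (b → AF c) ∧ EF EG (c → d): ∅.
s0 ∉ Sat(AG (b → AF c) ∧ EF EG (c → d)).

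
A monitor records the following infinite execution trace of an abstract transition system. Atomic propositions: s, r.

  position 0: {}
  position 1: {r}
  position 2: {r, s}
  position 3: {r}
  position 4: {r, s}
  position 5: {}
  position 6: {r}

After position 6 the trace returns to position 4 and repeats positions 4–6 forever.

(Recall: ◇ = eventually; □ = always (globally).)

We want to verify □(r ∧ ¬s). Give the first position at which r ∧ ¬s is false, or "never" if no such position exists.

At position 0 the labels are {}, so r ∧ ¬s is false there. This is the first violation.

0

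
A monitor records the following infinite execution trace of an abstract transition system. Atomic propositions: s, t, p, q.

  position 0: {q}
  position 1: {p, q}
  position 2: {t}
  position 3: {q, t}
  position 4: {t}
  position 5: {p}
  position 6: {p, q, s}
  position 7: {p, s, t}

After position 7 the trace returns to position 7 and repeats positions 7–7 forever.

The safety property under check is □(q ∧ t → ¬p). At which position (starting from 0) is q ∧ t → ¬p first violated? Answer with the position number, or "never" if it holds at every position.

never

q ∧ t → ¬p holds at every position 0..7, and those are all the positions the trace ever visits, so the invariant □(q ∧ t → ¬p) is never violated.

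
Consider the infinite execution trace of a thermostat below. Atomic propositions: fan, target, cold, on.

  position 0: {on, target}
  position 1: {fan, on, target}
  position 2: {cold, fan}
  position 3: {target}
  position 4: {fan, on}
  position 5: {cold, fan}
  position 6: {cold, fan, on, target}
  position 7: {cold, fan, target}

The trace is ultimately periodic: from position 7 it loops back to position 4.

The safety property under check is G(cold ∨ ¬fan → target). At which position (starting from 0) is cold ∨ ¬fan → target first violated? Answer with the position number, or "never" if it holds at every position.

Check cold ∨ ¬fan → target at each position in order: 0 ✓, 1 ✓.
At position 2 the labels are {cold, fan}, so cold ∨ ¬fan → target is false there. This is the first violation.

2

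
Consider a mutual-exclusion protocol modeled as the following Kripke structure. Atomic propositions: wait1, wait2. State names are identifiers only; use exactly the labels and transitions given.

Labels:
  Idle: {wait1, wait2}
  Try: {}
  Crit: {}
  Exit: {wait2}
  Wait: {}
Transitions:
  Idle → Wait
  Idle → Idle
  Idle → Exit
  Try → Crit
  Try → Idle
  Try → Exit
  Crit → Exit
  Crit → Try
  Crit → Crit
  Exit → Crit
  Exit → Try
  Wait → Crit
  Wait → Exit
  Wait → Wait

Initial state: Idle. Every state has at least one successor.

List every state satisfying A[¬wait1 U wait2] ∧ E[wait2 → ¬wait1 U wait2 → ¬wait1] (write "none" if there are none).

States satisfying ¬wait1: {Try, Crit, Exit, Wait}.
States satisfying wait2: {Idle, Exit}.
States satisfying A[¬wait1 U wait2]: {Idle, Exit}.
States satisfying wait2 → ¬wait1: {Try, Crit, Exit, Wait}.
States satisfying E[wait2 → ¬wait1 U wait2 → ¬wait1]: {Try, Crit, Exit, Wait}.
States satisfying A[¬wait1 U wait2] ∧ E[wait2 → ¬wait1 U wait2 → ¬wait1]: {Exit}.

{Exit}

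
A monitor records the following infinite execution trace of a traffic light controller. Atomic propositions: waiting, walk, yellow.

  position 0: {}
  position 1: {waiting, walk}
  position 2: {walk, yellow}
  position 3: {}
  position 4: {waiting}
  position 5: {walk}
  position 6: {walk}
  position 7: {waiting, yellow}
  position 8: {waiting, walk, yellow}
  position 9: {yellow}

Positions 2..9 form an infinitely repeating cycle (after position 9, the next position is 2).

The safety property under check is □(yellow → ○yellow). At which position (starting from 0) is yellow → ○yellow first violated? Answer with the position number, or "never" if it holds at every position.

Check yellow → ○yellow at each position in order: 0 ✓, 1 ✓.
At position 2 the labels are {walk, yellow} and the next position 3 has {}, so yellow → ○yellow is false there. This is the first violation.

2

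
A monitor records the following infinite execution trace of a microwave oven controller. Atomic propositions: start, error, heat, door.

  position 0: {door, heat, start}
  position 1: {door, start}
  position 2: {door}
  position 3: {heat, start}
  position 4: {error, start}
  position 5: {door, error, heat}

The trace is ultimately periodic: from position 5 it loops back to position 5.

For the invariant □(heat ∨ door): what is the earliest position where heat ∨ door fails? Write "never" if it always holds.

4

Check heat ∨ door at each position in order: 0 ✓, 1 ✓, 2 ✓, 3 ✓.
At position 4 the labels are {error, start}, so heat ∨ door is false there. This is the first violation.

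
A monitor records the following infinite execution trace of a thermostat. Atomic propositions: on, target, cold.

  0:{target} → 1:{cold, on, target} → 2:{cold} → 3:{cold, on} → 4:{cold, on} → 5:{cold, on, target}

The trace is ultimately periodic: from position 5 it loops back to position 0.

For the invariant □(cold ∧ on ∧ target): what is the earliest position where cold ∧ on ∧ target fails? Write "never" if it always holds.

At position 0 the labels are {target}, so cold ∧ on ∧ target is false there. This is the first violation.

0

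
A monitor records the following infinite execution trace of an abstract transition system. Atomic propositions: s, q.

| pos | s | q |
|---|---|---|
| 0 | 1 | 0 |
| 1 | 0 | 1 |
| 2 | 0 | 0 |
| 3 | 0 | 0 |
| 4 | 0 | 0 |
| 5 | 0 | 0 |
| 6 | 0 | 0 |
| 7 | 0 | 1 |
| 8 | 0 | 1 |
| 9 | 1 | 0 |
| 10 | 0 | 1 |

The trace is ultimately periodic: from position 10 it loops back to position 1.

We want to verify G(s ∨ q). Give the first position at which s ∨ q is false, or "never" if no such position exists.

2

Check s ∨ q at each position in order: 0 ✓, 1 ✓.
At position 2 the labels are {}, so s ∨ q is false there. This is the first violation.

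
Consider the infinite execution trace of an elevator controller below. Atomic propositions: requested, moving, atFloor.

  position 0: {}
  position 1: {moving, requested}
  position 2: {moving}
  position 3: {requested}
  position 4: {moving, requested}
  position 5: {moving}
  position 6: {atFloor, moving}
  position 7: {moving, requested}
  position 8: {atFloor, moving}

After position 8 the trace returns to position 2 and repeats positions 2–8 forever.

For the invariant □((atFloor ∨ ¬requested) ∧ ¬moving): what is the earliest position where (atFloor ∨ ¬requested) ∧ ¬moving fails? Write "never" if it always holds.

1

Check (atFloor ∨ ¬requested) ∧ ¬moving at each position in order: 0 ✓.
At position 1 the labels are {moving, requested}, so (atFloor ∨ ¬requested) ∧ ¬moving is false there. This is the first violation.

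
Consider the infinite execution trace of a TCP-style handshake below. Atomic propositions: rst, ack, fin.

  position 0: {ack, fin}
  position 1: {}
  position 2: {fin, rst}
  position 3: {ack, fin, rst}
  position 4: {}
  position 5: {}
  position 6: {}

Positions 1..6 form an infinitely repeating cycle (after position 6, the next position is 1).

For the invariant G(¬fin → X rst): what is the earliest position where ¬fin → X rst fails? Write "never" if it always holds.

4

Check ¬fin → X rst at each position in order: 0 ✓, 1 ✓, 2 ✓, 3 ✓.
At position 4 the labels are {} and the next position 5 has {}, so ¬fin → X rst is false there. This is the first violation.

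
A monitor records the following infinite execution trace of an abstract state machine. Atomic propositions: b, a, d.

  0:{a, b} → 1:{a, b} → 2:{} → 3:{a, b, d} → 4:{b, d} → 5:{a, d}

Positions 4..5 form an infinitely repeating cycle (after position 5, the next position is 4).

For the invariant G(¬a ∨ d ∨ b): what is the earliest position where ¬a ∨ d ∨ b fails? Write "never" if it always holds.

never

¬a ∨ d ∨ b holds at every position 0..5, and those are all the positions the trace ever visits, so the invariant G(¬a ∨ d ∨ b) is never violated.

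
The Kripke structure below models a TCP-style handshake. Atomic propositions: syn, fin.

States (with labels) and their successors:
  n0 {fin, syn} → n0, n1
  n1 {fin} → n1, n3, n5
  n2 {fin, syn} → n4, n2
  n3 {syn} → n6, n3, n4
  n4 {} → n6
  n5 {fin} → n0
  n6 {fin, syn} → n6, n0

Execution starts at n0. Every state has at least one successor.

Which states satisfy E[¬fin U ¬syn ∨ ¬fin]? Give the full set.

{n1, n3, n4, n5}

States satisfying ¬fin: {n3, n4}.
States satisfying ¬syn ∨ ¬fin: {n1, n3, n4, n5}.
States satisfying E[¬fin U ¬syn ∨ ¬fin]: {n1, n3, n4, n5}.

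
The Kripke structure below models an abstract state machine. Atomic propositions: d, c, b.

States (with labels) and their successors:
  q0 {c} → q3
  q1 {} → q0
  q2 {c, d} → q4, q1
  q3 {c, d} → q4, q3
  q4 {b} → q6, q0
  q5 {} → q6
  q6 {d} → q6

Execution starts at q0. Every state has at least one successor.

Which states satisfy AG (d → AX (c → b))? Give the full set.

{q5, q6}

States satisfying d → AX (c → b): {q0, q1, q2, q4, q5, q6}.
States satisfying AG (d → AX (c → b)): {q5, q6}.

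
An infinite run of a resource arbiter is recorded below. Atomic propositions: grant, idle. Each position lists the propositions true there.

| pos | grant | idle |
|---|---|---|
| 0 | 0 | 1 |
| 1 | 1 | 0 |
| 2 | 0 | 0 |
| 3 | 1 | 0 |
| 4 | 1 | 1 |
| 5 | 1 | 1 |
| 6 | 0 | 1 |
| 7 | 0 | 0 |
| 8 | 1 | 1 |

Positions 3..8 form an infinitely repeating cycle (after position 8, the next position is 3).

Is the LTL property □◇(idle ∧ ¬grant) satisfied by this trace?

Satisfied

◇(idle ∧ ¬grant) holds at every position 0..8, and those are all positions ever visited, so □◇(idle ∧ ¬grant) holds.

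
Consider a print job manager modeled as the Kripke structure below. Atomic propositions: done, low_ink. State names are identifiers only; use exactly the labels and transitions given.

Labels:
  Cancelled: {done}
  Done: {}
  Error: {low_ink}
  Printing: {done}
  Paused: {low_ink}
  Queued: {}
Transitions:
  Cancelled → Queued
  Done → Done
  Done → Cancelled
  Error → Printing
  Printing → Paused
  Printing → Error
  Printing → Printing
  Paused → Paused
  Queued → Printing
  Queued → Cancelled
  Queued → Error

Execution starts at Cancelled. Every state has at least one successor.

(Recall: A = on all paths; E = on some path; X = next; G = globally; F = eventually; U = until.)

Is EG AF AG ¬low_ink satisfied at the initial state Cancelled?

States satisfying AF AG ¬low_ink: ∅.
States satisfying EG AF AG ¬low_ink: ∅.
No suitable path/successor from Cancelled witnesses the formula.
Cancelled ∉ Sat(EG AF AG ¬low_ink).

Does not hold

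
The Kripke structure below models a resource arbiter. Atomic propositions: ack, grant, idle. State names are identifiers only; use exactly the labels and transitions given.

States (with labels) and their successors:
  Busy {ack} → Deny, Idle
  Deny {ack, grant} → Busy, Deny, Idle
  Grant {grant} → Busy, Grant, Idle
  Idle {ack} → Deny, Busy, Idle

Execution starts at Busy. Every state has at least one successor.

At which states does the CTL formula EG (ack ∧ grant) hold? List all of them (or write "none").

{Deny}

States satisfying ack ∧ grant: {Deny}.
States satisfying EG (ack ∧ grant): {Deny}.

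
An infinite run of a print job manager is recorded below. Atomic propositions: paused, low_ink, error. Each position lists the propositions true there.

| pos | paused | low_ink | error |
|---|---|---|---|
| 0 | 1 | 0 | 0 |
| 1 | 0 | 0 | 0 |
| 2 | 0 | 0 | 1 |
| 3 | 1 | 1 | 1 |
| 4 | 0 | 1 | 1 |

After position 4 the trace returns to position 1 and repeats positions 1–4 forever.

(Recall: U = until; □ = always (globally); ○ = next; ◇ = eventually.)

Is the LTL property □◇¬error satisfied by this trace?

◇¬error holds at every position 0..4, and those are all positions ever visited, so □◇¬error holds.

Holds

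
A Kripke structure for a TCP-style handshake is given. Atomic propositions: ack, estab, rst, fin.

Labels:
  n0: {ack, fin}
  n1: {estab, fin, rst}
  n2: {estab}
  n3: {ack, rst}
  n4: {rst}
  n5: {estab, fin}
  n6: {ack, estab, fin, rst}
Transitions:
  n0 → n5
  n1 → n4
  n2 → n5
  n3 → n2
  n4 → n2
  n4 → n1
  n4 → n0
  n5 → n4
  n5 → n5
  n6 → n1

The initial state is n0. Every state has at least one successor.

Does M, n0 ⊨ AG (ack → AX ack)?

States satisfying ack → AX ack: {n1, n2, n4, n5}.
States satisfying AG (ack → AX ack): ∅.
n0 is reachable from n0 and violates ack → AX ack, so AG fails at n0.
n0 ∉ Sat(AG (ack → AX ack)).

Does not hold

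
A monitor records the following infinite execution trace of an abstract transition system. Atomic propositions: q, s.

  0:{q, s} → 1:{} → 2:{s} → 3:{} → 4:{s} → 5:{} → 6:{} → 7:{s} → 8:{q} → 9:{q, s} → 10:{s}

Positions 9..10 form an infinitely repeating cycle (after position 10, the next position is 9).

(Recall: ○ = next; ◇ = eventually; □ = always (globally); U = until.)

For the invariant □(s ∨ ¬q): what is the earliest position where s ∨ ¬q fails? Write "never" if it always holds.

8

Check s ∨ ¬q at each position in order: 0 ✓, 1 ✓, 2 ✓, 3 ✓, 4 ✓, 5 ✓, 6 ✓, 7 ✓.
At position 8 the labels are {q}, so s ∨ ¬q is false there. This is the first violation.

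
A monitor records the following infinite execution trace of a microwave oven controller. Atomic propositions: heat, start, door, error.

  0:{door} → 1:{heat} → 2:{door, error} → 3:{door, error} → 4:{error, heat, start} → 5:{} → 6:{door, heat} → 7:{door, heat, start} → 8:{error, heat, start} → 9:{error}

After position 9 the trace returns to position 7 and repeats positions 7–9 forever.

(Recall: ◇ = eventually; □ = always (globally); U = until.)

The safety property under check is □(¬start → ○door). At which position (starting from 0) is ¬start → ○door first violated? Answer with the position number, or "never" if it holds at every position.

0

At position 0 the labels are {door} and the next position 1 has {heat}, so ¬start → ○door is false there. This is the first violation.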